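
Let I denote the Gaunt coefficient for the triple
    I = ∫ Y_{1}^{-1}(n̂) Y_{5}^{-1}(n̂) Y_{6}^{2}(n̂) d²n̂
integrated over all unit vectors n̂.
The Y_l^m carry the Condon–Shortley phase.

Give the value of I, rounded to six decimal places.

0.216205

Checks pass: Σm=0; 12 even; l₃=6∈[4,6].
(2·1+1)(2·5+1)(2·6+1) = 429
Δ: 0! 2! 10! / 13! → 1/858
sum: t=0:+1/14400 = 1/14400
3j²(1 5 6; 0 0 0) = Δ·Π!·Σ² = 6/143  (sign +1)
sum: t=0:+1/34560 = 1/34560
3j²(1 5 6; -1 -1 2) = Δ·Π!·Σ² = 14/429  (sign +1)
combine: 4πI² = 429·6/143·14/429 = 84/143
take √, sign +1: I = 0.21620548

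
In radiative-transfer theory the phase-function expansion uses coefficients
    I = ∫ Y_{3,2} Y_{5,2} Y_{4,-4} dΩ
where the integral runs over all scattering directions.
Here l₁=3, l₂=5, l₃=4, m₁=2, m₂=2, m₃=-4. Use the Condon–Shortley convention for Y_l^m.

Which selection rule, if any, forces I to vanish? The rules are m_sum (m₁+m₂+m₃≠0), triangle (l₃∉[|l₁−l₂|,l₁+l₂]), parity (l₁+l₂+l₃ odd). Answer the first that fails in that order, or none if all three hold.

Σmᵢ = 0  ✓
l₃∈[|l₁−l₂|,l₁+l₂]=[2,8], have l₃=4  ✓
Σlᵢ = 12 ⇒ even  ✓

none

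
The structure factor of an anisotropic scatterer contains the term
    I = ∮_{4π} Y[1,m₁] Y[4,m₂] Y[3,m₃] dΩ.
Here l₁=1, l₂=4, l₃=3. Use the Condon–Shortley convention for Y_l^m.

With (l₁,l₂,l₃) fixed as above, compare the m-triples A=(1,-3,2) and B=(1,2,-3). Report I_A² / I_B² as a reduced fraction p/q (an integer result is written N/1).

21/1

l's match ⇒ only the (l;m) 3-j factors differ between A and B.
A: triangle coeff Δ(1,4,3) = 1/252; Σ_t [0,0]: t=0:+1/240 = 1/240; (3j)²=1/12 [(1 4 3; 1 -3 2)], sign=-1
B: triangle coeff Δ(1,4,3) = 1/252; Σ_t [0,0]: t=0:+1/1440 = 1/1440; (3j)²=1/252 [(1 4 3; 1 2 -3)], sign=+1
I_A²/I_B² = (1/12)/(1/252) = 21/1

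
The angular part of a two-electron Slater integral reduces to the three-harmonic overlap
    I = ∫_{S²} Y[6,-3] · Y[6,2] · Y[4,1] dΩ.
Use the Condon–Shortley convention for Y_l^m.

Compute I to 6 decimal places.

-0.131554

m-sum 0 ✓  L=16 even ✓  0≤4≤12 ✓
Π(2lᵢ+1) = 13×13×9 = 1521
triangle coeff Δ(6,6,4) = 1/15315300
Σ_t [2,6]: t=2:+1/829440 t=3:−1/25920 t=4:+1/9216 t=5:−1/25920 t=6:+1/829440 = 7/207360
(3j)²=28/2431 [(6 6 4; 0 0 0)], sign=+1
Σ_t [5,8]: t=5:−1/103680 t=6:+1/34560 t=7:−1/120960 t=8:+1/5806080 = 13/1161216
(3j)²=65/5236 [(6 6 4; -3 2 1)], sign=-1
⇒ 4πI² = 7605/34969
I = (-1)√(7605/34969/(4π)) = -0.13155370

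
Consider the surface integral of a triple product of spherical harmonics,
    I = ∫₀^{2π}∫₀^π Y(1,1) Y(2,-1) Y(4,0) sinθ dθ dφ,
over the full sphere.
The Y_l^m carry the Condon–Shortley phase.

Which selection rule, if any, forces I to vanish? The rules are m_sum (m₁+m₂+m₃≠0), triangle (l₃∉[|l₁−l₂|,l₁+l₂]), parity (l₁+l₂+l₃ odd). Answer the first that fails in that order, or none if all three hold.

Σmᵢ = 0  ✓
l₃∈[|l₁−l₂|,l₁+l₂]=[1,3], have l₃=4  ✗
Σlᵢ = 7 ⇒ odd

triangle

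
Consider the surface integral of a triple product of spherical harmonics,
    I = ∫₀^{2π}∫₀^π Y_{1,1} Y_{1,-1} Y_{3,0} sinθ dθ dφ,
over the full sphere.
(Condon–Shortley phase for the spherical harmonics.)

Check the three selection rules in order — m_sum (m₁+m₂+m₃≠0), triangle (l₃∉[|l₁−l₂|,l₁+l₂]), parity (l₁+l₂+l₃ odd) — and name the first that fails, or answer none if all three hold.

m₁+m₂+m₃ = 1 − 1 + 0 = 0  ✓
triangle: |1−1|=0 ≤ l₃=3 ≤ 1+1=2  ✗
parity: l₁+l₂+l₃ = 5 is odd

triangle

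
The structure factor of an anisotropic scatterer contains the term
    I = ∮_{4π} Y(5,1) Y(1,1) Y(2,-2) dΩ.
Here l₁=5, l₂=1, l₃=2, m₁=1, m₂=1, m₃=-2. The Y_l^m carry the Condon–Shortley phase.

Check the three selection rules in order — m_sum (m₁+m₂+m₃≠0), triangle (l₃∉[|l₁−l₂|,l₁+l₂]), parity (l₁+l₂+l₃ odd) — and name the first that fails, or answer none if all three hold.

triangle

m₁+m₂+m₃ = 1 + 1 − 2 = 0  ✓
triangle: |5−1|=4 ≤ l₃=2 ≤ 5+1=6  ✗
parity: l₁+l₂+l₃ = 8 is even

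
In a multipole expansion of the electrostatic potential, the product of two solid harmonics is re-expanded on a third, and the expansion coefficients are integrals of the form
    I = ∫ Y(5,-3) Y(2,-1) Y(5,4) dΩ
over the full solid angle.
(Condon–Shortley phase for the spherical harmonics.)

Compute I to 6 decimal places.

Checks pass: Σm=0; 12 even; l₃=5∈[3,7].
(2·5+1)(2·2+1)(2·5+1) = 605
Δ: 2! 8! 2! / 13! → 1/38610
sum: t=0:+1/2880 t=1:−1/576 t=2:+1/2880 = -1/960
3j²(5 2 5; 0 0 0) = Δ·Π!·Σ² = 10/429  (sign +1)
sum: t=0:+1/80640 t=1:−1/10080 = -1/11520
3j²(5 2 5; -3 -1 4) = Δ·Π!·Σ² = 49/1430  (sign +1)
combine: 4πI² = 605·10/429·49/1430 = 245/507
take √, sign +1: I = 0.19609844

0.196098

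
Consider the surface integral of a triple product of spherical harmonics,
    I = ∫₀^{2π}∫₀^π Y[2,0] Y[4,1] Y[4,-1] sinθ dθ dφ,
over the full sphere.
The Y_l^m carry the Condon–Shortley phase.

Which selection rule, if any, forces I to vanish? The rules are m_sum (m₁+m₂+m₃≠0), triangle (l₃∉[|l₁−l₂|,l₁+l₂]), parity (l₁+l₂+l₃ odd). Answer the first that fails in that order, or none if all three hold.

none

azimuthal sum: 0 + 1 − 1 = 0  ✓
2 ≤ 4 ≤ 6 (triangle on l)  ✓
L = 2 + 4 + 4 = 10 (even)  ✓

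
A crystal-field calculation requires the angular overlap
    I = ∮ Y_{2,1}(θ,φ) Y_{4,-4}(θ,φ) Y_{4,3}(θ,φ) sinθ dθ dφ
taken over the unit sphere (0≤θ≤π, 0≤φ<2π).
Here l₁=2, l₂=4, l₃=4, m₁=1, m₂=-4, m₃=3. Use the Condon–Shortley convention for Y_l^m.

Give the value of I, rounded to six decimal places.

0.198645

m-sum 0 ✓  L=10 even ✓  2≤4≤6 ✓
Π(2lᵢ+1) = 5×9×9 = 405
triangle coeff Δ(2,4,4) = 1/13860
Σ_t [0,2]: t=0:+1/192 t=1:−1/36 t=2:+1/192 = -5/288
(3j)²=20/693 [(2 4 4; 0 0 0)], sign=-1
Σ_t [0,0]: t=0:+1/1440 = 1/1440
(3j)²=7/165 [(2 4 4; 1 -4 3)], sign=-1
⇒ 4πI² = 60/121
I = (+1)√(60/121/(4π)) = 0.19864517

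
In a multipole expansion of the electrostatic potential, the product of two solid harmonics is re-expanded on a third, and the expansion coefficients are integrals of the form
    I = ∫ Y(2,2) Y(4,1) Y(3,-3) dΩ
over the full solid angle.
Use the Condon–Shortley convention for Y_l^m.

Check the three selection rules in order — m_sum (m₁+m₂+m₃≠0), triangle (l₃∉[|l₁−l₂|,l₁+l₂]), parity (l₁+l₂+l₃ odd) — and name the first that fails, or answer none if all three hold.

parity

azimuthal sum: 2 + 1 − 3 = 0  ✓
2 ≤ 3 ≤ 6 (triangle on l)  ✓
L = 2 + 4 + 3 = 9 (odd)  ✗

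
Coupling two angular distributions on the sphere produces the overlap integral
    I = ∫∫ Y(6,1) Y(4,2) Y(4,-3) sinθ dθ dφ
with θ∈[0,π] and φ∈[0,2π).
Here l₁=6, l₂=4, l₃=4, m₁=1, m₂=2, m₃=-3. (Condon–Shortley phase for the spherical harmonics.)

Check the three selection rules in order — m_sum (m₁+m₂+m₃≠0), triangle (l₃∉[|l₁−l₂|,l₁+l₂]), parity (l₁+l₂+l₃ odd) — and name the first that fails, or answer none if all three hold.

m₁+m₂+m₃ = 1 + 2 − 3 = 0  ✓
triangle: |6−4|=2 ≤ l₃=4 ≤ 6+4=10  ✓
parity: l₁+l₂+l₃ = 14 is even  ✓

none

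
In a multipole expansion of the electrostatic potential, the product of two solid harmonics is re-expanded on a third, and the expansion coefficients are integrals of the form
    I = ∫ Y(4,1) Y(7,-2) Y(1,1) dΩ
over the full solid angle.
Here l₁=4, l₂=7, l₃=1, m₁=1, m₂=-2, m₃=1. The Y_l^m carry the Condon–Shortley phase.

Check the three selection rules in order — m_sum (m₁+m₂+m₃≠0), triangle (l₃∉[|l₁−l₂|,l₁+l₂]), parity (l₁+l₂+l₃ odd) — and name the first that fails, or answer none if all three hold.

triangle

azimuthal sum: 1 − 2 + 1 = 0  ✓
3 ≤ 1 ≤ 11 (triangle on l)  ✗
L = 4 + 7 + 1 = 12 (even)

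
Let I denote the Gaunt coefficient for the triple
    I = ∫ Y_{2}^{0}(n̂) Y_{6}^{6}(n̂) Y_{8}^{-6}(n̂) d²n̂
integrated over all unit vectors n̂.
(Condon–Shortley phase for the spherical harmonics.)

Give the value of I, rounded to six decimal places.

Checks pass: Σm=0; 16 even; l₃=8∈[4,8].
(2·2+1)(2·6+1)(2·8+1) = 1105
Δ: 0! 4! 12! / 17! → 1/30940
sum: t=0:+1/2073600 = 1/2073600
3j²(2 6 8; 0 0 0) = Δ·Π!·Σ² = 28/1105  (sign +1)
sum: t=0:+1/1916006400 = 1/1916006400
3j²(2 6 8; 0 6 -6) = Δ·Π!·Σ² = 1/340  (sign +1)
combine: 4πI² = 1105·28/1105·1/340 = 7/85
take √, sign +1: I = 0.08095331

0.080953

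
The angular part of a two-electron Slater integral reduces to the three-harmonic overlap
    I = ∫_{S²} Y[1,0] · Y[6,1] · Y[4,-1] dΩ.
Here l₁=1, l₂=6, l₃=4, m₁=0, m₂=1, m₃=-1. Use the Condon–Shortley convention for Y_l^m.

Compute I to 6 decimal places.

l₃=4 ∉ [5,7] — triangle fails ⇒ I = 0

0.000000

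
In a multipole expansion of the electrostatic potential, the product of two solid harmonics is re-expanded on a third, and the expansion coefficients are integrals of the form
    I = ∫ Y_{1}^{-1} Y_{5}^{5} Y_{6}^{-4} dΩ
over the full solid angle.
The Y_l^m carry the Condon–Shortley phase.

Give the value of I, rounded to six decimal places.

0.040859

Rules hold: Σm=0, L=12 even, 4≤6≤6.
N = 3·11·13 = 429
Δ = 0!·2!·10!/13! = 1/858
Racah Σ t=0..0: t=0:+1/14400 = 1/14400
⇒ 3j(1 5 6; 0 0 0)² = 6/143, sgn +1
Racah Σ t=0..0: t=0:+1/7257600 = 1/7257600
⇒ 3j(1 5 6; -1 5 -4)² = 1/858, sgn +1
4πI² = N·(3j₀)²·(3jₘ)² = 3/143
I = +1·√(0.020979/4π) = 0.04085899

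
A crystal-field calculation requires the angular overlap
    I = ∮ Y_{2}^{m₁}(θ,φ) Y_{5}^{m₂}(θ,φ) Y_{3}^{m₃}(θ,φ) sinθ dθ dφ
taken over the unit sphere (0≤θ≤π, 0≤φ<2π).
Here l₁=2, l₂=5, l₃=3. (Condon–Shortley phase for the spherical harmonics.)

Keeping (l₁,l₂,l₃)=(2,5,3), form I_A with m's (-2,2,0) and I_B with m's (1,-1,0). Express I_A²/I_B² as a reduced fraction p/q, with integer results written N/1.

Shared (l₁,l₂,l₃)=(2,5,3): N and (l;000)² cancel in I_A²/I_B².
A: Δ = 4!·0!·6!/11! = 1/2310; Racah Σ t=4..4: t=4:+1/864 = 1/864; ⇒ 3j(2 5 3; -2 2 0)² = 1/66, sgn -1
B: Δ = 4!·0!·6!/11! = 1/2310; Racah Σ t=1..1: t=1:−1/216 = -1/216; ⇒ 3j(2 5 3; 1 -1 0)² = 8/231, sgn +1
I_A²/I_B² = (1/66)/(8/231) = 7/16

7/16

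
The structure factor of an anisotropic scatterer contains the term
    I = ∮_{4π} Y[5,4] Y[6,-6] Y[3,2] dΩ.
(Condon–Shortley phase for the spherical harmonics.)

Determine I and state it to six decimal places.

0.207001

m-sum 0 ✓  L=14 even ✓  1≤3≤11 ✓
Π(2lᵢ+1) = 11×13×7 = 1001
triangle coeff Δ(5,6,3) = 1/675675
Σ_t [3,5]: t=3:−1/8640 t=4:+1/2304 t=5:−1/8640 = 7/34560
(3j)²=7/429 [(5 6 3; 0 0 0)], sign=-1
Σ_t [0,0]: t=0:+1/967680 = 1/967680
(3j)²=3/91 [(5 6 3; 4 -6 2)], sign=-1
⇒ 4πI² = 7/13
I = (+1)√(7/13/(4π)) = 0.20700098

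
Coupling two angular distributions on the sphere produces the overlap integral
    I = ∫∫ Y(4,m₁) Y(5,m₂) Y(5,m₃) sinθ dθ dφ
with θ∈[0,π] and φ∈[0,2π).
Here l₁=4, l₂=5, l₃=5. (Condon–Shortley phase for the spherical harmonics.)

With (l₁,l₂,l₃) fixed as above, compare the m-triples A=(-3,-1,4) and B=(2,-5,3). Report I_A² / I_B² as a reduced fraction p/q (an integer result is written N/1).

Same 4,5,5: normalisation and zero-m 3j drop out of the ratio.
A: Δ: 4! 4! 6! / 15! → 1/3153150; sum: t=3:−1/17280 t=4:+1/103680 = -1/20736; 3j²(4 5 5; -3 -1 4) = Δ·Π!·Σ² = 10/429  (sign +1)
B: Δ: 4! 4! 6! / 15! → 1/3153150; sum: t=0:+1/69120 = 1/69120; 3j²(4 5 5; 2 -5 3) = Δ·Π!·Σ² = 4/143  (sign +1)
I_A²/I_B² = (10/429)/(4/143) = 5/6

5/6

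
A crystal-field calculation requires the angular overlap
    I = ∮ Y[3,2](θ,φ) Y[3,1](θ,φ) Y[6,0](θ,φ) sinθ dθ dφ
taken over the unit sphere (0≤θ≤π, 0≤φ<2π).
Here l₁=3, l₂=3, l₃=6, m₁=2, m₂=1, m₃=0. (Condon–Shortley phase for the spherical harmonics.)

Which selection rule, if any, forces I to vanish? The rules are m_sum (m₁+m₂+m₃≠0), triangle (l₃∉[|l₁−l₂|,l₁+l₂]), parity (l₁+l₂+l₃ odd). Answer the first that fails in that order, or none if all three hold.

m₁+m₂+m₃ = 2 + 1 + 0 = 3  ✗
triangle: |3−3|=0 ≤ l₃=6 ≤ 3+3=6
parity: l₁+l₂+l₃ = 12 is even

m_sum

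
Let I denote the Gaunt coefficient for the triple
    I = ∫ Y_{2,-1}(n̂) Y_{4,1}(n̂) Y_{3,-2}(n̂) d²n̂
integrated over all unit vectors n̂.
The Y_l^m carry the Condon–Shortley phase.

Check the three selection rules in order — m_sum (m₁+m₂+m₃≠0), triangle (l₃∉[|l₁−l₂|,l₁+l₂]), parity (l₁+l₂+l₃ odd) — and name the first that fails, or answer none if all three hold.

azimuthal sum: -1 + 1 − 2 = -2  ✗
2 ≤ 3 ≤ 6 (triangle on l)
L = 2 + 4 + 3 = 9 (odd)

m_sum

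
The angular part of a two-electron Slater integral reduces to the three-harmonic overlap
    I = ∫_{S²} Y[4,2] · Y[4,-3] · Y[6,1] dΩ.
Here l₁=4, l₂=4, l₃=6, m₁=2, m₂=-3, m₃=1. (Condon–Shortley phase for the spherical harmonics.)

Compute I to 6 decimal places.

0.160153

Rules hold: Σm=0, L=14 even, 0≤6≤8.
N = 9·9·13 = 1053
Δ = 2!·6!·6!/15! = 1/1261260
Racah Σ t=0..2: t=0:+1/4608 t=1:−1/1296 t=2:+1/4608 = -7/20736
⇒ 3j(4 4 6; 0 0 0)² = 20/1287, sgn -1
Racah Σ t=0..1: t=0:+1/11520 t=1:−1/86400 = 13/172800
⇒ 3j(4 4 6; 2 -3 1)² = 13/660, sgn -1
4πI² = N·(3j₀)²·(3jₘ)² = 39/121
I = +1·√(0.322314/4π) = 0.16015286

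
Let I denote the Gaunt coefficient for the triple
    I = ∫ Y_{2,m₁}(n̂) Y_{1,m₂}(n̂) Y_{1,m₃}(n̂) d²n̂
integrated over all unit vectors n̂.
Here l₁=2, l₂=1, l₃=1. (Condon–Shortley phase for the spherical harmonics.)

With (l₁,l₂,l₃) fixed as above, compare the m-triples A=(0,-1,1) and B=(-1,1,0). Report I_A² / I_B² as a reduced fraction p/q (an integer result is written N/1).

Same 2,1,1: normalisation and zero-m 3j drop out of the ratio.
A: Δ: 2! 2! 0! / 5! → 1/30; sum: t=0:+1/4 = 1/4; 3j²(2 1 1; 0 -1 1) = Δ·Π!·Σ² = 1/30  (sign +1)
B: Δ: 2! 2! 0! / 5! → 1/30; sum: t=2:+1/2 = 1/2; 3j²(2 1 1; -1 1 0) = Δ·Π!·Σ² = 1/10  (sign -1)
I_A²/I_B² = (1/30)/(1/10) = 1/3

1/3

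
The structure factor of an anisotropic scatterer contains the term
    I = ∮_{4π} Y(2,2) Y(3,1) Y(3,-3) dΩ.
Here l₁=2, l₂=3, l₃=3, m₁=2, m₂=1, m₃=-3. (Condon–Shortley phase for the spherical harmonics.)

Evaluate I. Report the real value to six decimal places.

0.132981

m-sum 0 ✓  L=8 even ✓  1≤3≤5 ✓
Π(2lᵢ+1) = 5×7×7 = 245
triangle coeff Δ(2,3,3) = 1/3780
Σ_t [0,2]: t=0:+1/24 t=1:−1/4 t=2:+1/24 = -1/6
(3j)²=4/105 [(2 3 3; 0 0 0)], sign=+1
Σ_t [0,0]: t=0:+1/96 = 1/96
(3j)²=1/42 [(2 3 3; 2 1 -3)], sign=+1
⇒ 4πI² = 2/9
I = (+1)√(2/9/(4π)) = 0.13298076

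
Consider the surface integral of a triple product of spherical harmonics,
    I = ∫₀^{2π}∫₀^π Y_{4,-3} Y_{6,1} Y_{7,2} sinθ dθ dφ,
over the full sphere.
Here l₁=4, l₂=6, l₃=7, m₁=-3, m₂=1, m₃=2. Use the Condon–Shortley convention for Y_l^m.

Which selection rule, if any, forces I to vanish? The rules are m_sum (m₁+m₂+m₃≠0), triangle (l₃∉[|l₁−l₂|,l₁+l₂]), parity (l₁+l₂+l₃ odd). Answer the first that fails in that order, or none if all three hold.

parity

azimuthal sum: -3 + 1 + 2 = 0  ✓
2 ≤ 7 ≤ 10 (triangle on l)  ✓
L = 4 + 6 + 7 = 17 (odd)  ✗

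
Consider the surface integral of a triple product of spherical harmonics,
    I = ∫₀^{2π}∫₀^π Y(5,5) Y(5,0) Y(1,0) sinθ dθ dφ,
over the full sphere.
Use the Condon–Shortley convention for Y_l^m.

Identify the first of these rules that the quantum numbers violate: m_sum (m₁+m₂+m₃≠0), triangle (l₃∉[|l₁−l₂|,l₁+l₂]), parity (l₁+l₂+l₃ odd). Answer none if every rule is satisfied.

azimuthal sum: 5 + 0 + 0 = 5  ✗
0 ≤ 1 ≤ 10 (triangle on l)
L = 5 + 5 + 1 = 11 (odd)

m_sum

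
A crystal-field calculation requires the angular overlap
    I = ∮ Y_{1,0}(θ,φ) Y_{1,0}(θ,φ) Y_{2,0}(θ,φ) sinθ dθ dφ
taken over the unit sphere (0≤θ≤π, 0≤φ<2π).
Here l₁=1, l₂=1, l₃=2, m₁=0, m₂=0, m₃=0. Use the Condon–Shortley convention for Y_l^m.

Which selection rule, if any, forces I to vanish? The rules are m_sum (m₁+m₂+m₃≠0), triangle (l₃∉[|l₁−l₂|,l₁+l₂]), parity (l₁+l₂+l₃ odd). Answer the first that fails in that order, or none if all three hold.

none

Σmᵢ = 0  ✓
l₃∈[|l₁−l₂|,l₁+l₂]=[0,2], have l₃=2  ✓
Σlᵢ = 4 ⇒ even  ✓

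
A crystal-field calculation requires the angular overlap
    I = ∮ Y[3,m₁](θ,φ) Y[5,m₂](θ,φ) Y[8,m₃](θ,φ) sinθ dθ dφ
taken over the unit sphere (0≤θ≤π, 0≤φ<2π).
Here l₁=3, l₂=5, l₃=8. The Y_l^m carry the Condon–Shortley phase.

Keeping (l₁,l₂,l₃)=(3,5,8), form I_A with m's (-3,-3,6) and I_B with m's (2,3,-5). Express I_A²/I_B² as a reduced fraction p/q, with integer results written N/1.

7/9

Same 3,5,8: normalisation and zero-m 3j drop out of the ratio.
A: Δ: 0! 6! 10! / 17! → 1/136136; sum: t=0:+1/58060800 = 1/58060800; 3j²(3 5 8; -3 -3 6) = Δ·Π!·Σ² = 3/136  (sign +1)
B: Δ: 0! 6! 10! / 17! → 1/136136; sum: t=0:+1/9676800 = 1/9676800; 3j²(3 5 8; 2 3 -5) = Δ·Π!·Σ² = 27/952  (sign -1)
I_A²/I_B² = (3/136)/(27/952) = 7/9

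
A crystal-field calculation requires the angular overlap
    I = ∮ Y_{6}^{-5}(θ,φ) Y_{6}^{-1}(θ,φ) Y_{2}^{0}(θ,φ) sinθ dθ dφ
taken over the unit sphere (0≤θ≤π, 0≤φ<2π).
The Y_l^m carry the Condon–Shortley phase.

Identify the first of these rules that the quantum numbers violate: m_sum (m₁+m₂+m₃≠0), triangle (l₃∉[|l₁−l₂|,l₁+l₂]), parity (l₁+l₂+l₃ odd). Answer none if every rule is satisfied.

Σmᵢ = -6  ✗
l₃∈[|l₁−l₂|,l₁+l₂]=[0,12], have l₃=2
Σlᵢ = 14 ⇒ even

m_sum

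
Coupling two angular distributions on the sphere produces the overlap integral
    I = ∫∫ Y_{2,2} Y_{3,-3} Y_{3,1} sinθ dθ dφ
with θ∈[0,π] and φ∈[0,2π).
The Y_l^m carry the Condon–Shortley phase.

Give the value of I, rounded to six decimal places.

m-sum 0 ✓  L=8 even ✓  1≤3≤5 ✓
Π(2lᵢ+1) = 5×7×7 = 245
triangle coeff Δ(2,3,3) = 1/3780
Σ_t [0,2]: t=0:+1/24 t=1:−1/4 t=2:+1/24 = -1/6
(3j)²=4/105 [(2 3 3; 0 0 0)], sign=+1
Σ_t [0,0]: t=0:+1/96 = 1/96
(3j)²=1/42 [(2 3 3; 2 -3 1)], sign=+1
⇒ 4πI² = 2/9
I = (+1)√(2/9/(4π)) = 0.13298076

0.132981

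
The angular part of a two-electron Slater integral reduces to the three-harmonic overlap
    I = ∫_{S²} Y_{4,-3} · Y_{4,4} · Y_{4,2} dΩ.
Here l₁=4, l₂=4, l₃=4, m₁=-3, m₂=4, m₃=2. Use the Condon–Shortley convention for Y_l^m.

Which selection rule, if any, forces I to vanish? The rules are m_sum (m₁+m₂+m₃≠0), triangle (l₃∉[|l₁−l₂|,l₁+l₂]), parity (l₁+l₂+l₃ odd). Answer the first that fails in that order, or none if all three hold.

m₁+m₂+m₃ = -3 + 4 + 2 = 3  ✗
triangle: |4−4|=0 ≤ l₃=4 ≤ 4+4=8
parity: l₁+l₂+l₃ = 12 is even

m_sum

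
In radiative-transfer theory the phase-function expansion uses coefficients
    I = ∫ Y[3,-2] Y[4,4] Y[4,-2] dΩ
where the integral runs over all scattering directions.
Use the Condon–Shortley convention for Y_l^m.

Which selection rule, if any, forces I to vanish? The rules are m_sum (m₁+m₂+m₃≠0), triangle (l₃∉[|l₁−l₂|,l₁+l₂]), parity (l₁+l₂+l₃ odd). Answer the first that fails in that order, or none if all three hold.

m₁+m₂+m₃ = -2 + 4 − 2 = 0  ✓
triangle: |3−4|=1 ≤ l₃=4 ≤ 3+4=7  ✓
parity: l₁+l₂+l₃ = 11 is odd  ✗

parity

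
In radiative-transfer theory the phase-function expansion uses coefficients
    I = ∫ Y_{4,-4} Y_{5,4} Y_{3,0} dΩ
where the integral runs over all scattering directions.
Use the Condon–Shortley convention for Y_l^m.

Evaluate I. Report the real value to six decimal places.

Checks pass: Σm=0; 12 even; l₃=3∈[1,9].
(2·4+1)(2·5+1)(2·3+1) = 693
Δ: 6! 2! 4! / 13! → 1/180180
sum: t=2:+1/576 t=3:−1/144 t=4:+1/576 = -1/288
3j²(4 5 3; 0 0 0) = Δ·Π!·Σ² = 20/1001  (sign +1)
sum: t=6:+1/8640 = 1/8640
3j²(4 5 3; -4 4 0) = Δ·Π!·Σ² = 28/715  (sign -1)
combine: 4πI² = 693·20/1001·28/715 = 1008/1859
take √, sign -1: I = -0.20772350

-0.207724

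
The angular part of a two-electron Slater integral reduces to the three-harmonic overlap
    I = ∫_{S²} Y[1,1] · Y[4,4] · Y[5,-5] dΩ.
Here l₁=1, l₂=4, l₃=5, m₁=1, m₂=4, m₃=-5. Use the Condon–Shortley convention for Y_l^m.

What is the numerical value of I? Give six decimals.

-0.329416

Checks pass: Σm=0; 10 even; l₃=5∈[3,5].
(2·1+1)(2·4+1)(2·5+1) = 297
Δ: 0! 2! 8! / 11! → 1/495
sum: t=0:+1/576 = 1/576
3j²(1 4 5; 0 0 0) = Δ·Π!·Σ² = 5/99  (sign -1)
sum: t=0:+1/80640 = 1/80640
3j²(1 4 5; 1 4 -5) = Δ·Π!·Σ² = 1/11  (sign +1)
combine: 4πI² = 297·5/99·1/11 = 15/11
take √, sign -1: I = -0.32941575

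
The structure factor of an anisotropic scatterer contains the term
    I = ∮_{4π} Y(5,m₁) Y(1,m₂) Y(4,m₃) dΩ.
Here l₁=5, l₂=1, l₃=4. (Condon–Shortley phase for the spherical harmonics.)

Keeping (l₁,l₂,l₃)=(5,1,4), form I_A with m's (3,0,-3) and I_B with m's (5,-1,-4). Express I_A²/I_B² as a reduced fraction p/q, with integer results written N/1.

16/45

l's match ⇒ only the (l;m) 3-j factors differ between A and B.
A: triangle coeff Δ(5,1,4) = 1/495; Σ_t [1,1]: t=1:−1/5040 = -1/5040; (3j)²=16/495 [(5 1 4; 3 0 -3)], sign=+1
B: triangle coeff Δ(5,1,4) = 1/495; Σ_t [0,0]: t=0:+1/80640 = 1/80640; (3j)²=1/11 [(5 1 4; 5 -1 -4)], sign=+1
I_A²/I_B² = (16/495)/(1/11) = 16/45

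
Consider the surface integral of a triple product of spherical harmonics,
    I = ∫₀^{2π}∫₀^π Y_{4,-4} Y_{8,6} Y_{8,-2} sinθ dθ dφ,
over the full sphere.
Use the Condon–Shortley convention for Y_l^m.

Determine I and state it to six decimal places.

m-sum 0 ✓  L=20 even ✓  4≤8≤12 ✓
Π(2lᵢ+1) = 9×17×17 = 2601
triangle coeff Δ(4,8,8) = 1/185175900
Σ_t [0,4]: t=0:+1/557383680 t=1:−1/21772800 t=2:+1/8294400 t=3:−1/21772800 t=4:+1/557383680 = 1/30965760
(3j)²=36/4199 [(4 8 8; 0 0 0)], sign=+1
Σ_t [4,4]: t=4:+1/4180377600 = 1/4180377600
(3j)²=11/1938 [(4 8 8; -4 6 -2)], sign=+1
⇒ 4πI² = 594/4693
I = (+1)√(594/4693/(4π)) = 0.10036055

0.100361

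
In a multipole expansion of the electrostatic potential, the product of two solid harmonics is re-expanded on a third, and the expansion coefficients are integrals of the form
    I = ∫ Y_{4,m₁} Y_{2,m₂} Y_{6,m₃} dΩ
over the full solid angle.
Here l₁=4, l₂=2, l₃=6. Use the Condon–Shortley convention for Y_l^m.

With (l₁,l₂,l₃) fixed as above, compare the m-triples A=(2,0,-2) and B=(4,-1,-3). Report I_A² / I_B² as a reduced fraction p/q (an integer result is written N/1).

l's match ⇒ only the (l;m) 3-j factors differ between A and B.
A: triangle coeff Δ(4,2,6) = 1/6435; Σ_t [0,0]: t=0:+1/5760 = 1/5760; (3j)²=56/2145 [(4 2 6; 2 0 -2)], sign=+1
B: triangle coeff Δ(4,2,6) = 1/6435; Σ_t [0,0]: t=0:+1/241920 = 1/241920; (3j)²=1/715 [(4 2 6; 4 -1 -3)], sign=-1
I_A²/I_B² = (56/2145)/(1/715) = 56/3

56/3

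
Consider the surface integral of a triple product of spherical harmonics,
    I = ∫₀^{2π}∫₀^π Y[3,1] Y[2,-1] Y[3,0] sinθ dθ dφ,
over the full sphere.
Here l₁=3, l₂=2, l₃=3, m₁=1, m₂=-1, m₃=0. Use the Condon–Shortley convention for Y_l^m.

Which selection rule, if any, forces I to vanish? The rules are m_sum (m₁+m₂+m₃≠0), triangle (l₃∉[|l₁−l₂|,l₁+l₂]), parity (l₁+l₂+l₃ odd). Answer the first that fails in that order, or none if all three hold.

Σmᵢ = 0  ✓
l₃∈[|l₁−l₂|,l₁+l₂]=[1,5], have l₃=3  ✓
Σlᵢ = 8 ⇒ even  ✓

none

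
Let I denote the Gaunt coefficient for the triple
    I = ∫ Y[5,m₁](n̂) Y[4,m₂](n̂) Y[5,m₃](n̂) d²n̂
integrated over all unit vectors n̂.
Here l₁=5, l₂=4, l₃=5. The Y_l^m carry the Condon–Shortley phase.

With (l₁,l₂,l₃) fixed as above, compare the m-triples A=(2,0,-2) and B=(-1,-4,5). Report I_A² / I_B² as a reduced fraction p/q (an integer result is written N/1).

Same 5,4,5: normalisation and zero-m 3j drop out of the ratio.
A: Δ: 4! 6! 4! / 15! → 1/3153150; sum: t=0:+1/20736 t=1:−1/1728 t=2:+1/1920 t=3:−1/25920 = -1/20736; 3j²(5 4 5; 2 0 -2) = Δ·Π!·Σ² = 1/2574  (sign +1)
B: Δ: 4! 6! 4! / 15! → 1/3153150; sum: t=0:+1/414720 = 1/414720; 3j²(5 4 5; -1 -4 5) = Δ·Π!·Σ² = 2/429  (sign +1)
I_A²/I_B² = (1/2574)/(2/429) = 1/12

1/12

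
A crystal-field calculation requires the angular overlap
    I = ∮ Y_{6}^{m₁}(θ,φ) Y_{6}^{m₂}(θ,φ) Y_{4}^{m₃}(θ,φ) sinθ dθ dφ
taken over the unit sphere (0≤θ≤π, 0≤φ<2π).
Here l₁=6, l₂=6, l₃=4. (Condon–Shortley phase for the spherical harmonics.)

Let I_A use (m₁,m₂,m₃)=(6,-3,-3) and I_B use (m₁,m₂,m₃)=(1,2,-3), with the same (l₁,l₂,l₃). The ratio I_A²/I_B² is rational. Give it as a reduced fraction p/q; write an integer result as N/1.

891/98

l's match ⇒ only the (l;m) 3-j factors differ between A and B.
A: triangle coeff Δ(6,6,4) = 1/15315300; Σ_t [0,0]: t=0:+1/5806080 = 1/5806080; (3j)²=9/884 [(6 6 4; 6 -3 -3)], sign=-1
B: triangle coeff Δ(6,6,4) = 1/15315300; Σ_t [4,5]: t=4:+1/82944 t=5:−1/103680 = 1/414720; (3j)²=49/43758 [(6 6 4; 1 2 -3)], sign=-1
I_A²/I_B² = (9/884)/(49/43758) = 891/98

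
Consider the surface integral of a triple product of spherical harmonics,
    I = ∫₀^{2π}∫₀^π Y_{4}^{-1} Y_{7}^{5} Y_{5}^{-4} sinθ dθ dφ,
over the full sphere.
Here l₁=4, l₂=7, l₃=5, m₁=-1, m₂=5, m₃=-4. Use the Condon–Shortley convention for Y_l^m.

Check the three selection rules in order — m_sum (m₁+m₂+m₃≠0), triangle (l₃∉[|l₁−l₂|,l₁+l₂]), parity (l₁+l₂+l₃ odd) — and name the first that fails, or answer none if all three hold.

m₁+m₂+m₃ = -1 + 5 − 4 = 0  ✓
triangle: |4−7|=3 ≤ l₃=5 ≤ 4+7=11  ✓
parity: l₁+l₂+l₃ = 16 is even  ✓

none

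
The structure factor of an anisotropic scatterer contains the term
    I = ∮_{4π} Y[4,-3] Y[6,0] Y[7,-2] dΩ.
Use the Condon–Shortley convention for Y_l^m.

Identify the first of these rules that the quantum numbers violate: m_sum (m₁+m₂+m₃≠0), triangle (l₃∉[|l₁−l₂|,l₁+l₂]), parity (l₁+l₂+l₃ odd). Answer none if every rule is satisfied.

m₁+m₂+m₃ = -3 + 0 − 2 = -5  ✗
triangle: |4−6|=2 ≤ l₃=7 ≤ 4+6=10
parity: l₁+l₂+l₃ = 17 is odd

m_sum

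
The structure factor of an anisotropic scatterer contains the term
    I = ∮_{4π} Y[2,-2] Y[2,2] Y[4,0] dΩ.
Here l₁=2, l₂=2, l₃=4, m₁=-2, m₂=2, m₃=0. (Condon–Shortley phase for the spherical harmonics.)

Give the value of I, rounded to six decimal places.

0.040299

m-sum 0 ✓  L=8 even ✓  0≤4≤4 ✓
Π(2lᵢ+1) = 5×5×9 = 225
triangle coeff Δ(2,2,4) = 1/630
Σ_t [0,0]: t=0:+1/16 = 1/16
(3j)²=2/35 [(2 2 4; 0 0 0)], sign=+1
Σ_t [0,0]: t=0:+1/576 = 1/576
(3j)²=1/630 [(2 2 4; -2 2 0)], sign=+1
⇒ 4πI² = 1/49
I = (+1)√(1/49/(4π)) = 0.04029926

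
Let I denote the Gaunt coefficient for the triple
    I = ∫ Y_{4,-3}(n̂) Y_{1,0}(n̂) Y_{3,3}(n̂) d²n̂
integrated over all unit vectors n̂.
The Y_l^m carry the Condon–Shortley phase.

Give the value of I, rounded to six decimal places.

Checks pass: Σm=0; 8 even; l₃=3∈[3,5].
(2·4+1)(2·1+1)(2·3+1) = 189
Δ: 2! 6! 0! / 9! → 1/252
sum: t=1:−1/36 = -1/36
3j²(4 1 3; 0 0 0) = Δ·Π!·Σ² = 4/63  (sign +1)
sum: t=1:−1/720 = -1/720
3j²(4 1 3; -3 0 3) = Δ·Π!·Σ² = 1/36  (sign -1)
combine: 4πI² = 189·4/63·1/36 = 1/3
take √, sign -1: I = -0.16286750

-0.162868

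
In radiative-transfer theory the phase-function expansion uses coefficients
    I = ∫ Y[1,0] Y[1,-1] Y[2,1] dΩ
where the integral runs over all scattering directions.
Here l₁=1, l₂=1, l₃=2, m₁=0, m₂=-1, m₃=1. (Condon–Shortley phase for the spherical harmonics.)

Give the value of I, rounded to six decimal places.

Rules hold: Σm=0, L=4 even, 0≤2≤2.
N = 3·3·5 = 45
Δ = 0!·2!·2!/5! = 1/30
Racah Σ t=0..0: t=0:+1/1 = 1/1
⇒ 3j(1 1 2; 0 0 0)² = 2/15, sgn +1
Racah Σ t=0..0: t=0:+1/2 = 1/2
⇒ 3j(1 1 2; 0 -1 1)² = 1/10, sgn -1
4πI² = N·(3j₀)²·(3jₘ)² = 3/5
I = -1·√(0.6/4π) = -0.21850969

-0.218510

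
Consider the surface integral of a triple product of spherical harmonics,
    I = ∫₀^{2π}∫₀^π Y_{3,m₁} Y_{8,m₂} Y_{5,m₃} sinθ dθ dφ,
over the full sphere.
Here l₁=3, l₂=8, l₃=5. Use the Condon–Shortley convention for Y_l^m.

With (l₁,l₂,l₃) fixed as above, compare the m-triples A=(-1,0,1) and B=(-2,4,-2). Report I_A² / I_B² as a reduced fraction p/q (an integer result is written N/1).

Same 3,8,5: normalisation and zero-m 3j drop out of the ratio.
A: Δ: 6! 0! 10! / 17! → 1/136136; sum: t=4:+1/829440 = 1/829440; 3j²(3 8 5; -1 0 1) = Δ·Π!·Σ² = 35/2431  (sign +1)
B: Δ: 6! 0! 10! / 17! → 1/136136; sum: t=5:−1/3628800 = -1/3628800; 3j²(3 8 5; -2 4 -2) = Δ·Π!·Σ² = 36/1547  (sign +1)
I_A²/I_B² = (35/2431)/(36/1547) = 245/396

245/396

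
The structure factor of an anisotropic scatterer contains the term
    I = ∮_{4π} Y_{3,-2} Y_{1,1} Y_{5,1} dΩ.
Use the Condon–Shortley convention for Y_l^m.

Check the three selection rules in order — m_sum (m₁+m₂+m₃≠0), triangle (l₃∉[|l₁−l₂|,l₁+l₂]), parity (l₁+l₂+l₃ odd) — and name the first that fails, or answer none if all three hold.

triangle

Σmᵢ = 0  ✓
l₃∈[|l₁−l₂|,l₁+l₂]=[2,4], have l₃=5  ✗
Σlᵢ = 9 ⇒ odd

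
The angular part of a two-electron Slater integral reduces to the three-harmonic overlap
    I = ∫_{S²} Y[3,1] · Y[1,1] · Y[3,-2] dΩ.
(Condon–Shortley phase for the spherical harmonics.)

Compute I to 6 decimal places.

0.000000

Σlᵢ=7 odd — θ-integrand is odd under cosθ→−cosθ; I=0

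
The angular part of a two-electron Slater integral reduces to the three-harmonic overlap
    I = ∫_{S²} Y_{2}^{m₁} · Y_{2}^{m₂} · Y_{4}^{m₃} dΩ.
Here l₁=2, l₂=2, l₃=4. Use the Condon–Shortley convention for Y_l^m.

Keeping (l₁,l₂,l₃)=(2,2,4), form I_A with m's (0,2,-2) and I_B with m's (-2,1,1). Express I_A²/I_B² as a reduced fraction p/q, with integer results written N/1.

l's match ⇒ only the (l;m) 3-j factors differ between A and B.
A: triangle coeff Δ(2,2,4) = 1/630; Σ_t [0,0]: t=0:+1/96 = 1/96; (3j)²=1/42 [(2 2 4; 0 2 -2)], sign=+1
B: triangle coeff Δ(2,2,4) = 1/630; Σ_t [0,0]: t=0:+1/144 = 1/144; (3j)²=1/126 [(2 2 4; -2 1 1)], sign=-1
I_A²/I_B² = (1/42)/(1/126) = 3/1

3/1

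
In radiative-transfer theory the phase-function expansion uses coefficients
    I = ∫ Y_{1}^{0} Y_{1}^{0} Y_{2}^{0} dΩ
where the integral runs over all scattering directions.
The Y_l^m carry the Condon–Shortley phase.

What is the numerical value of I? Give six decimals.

m-sum 0 ✓  L=4 even ✓  0≤2≤2 ✓
Π(2lᵢ+1) = 3×3×5 = 45
triangle coeff Δ(1,1,2) = 1/30
Σ_t [0,0]: t=0:+1/1 = 1/1
(3j)²=2/15 [(1 1 2; 0 0 0)], sign=+1
(m-triple is (0,0,0) — same symbol as above.)
⇒ 4πI² = 4/5
I = (+1)√(4/5/(4π)) = 0.25231325

0.252313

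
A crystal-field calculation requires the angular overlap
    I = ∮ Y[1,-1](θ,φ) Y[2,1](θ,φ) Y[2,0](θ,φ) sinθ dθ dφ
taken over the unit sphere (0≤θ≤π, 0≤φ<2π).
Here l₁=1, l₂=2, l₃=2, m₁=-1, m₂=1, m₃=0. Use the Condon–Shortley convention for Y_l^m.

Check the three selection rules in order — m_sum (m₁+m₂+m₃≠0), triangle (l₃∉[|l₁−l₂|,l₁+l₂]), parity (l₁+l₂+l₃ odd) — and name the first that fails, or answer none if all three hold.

m₁+m₂+m₃ = -1 + 1 + 0 = 0  ✓
triangle: |1−2|=1 ≤ l₃=2 ≤ 1+2=3  ✓
parity: l₁+l₂+l₃ = 5 is odd  ✗

parity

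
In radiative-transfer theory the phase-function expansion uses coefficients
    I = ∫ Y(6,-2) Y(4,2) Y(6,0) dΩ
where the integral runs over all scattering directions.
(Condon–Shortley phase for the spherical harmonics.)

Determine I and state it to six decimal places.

m-sum 0 ✓  L=16 even ✓  2≤6≤10 ✓
Π(2lᵢ+1) = 13×9×13 = 1521
triangle coeff Δ(6,4,6) = 1/15315300
Σ_t [0,4]: t=0:+1/829440 t=1:−1/25920 t=2:+1/9216 t=3:−1/25920 t=4:+1/829440 = 7/207360
(3j)²=28/2431 [(6 4 6; 0 0 0)], sign=+1
Σ_t [2,4]: t=2:+1/138240 t=3:−1/25920 t=4:+1/55296 = -11/829440
(3j)²=11/1326 [(6 4 6; -2 2 0)], sign=-1
⇒ 4πI² = 42/289
I = (-1)√(42/289/(4π)) = -0.10754019

-0.107540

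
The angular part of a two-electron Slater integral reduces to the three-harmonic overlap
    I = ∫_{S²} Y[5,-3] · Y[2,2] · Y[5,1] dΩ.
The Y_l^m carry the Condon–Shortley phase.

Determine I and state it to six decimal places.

Rules hold: Σm=0, L=12 even, 3≤5≤7.
N = 11·5·11 = 605
Δ = 2!·8!·2!/13! = 1/38610
Racah Σ t=0..2: t=0:+1/2880 t=1:−1/576 t=2:+1/2880 = -1/960
⇒ 3j(5 2 5; 0 0 0)² = 10/429, sgn +1
Racah Σ t=2..2: t=2:+1/5760 = 1/5760
⇒ 3j(5 2 5; -3 2 1)² = 56/2145, sgn +1
4πI² = N·(3j₀)²·(3jₘ)² = 560/1521
I = +1·√(0.368179/4π) = 0.17116875

0.171169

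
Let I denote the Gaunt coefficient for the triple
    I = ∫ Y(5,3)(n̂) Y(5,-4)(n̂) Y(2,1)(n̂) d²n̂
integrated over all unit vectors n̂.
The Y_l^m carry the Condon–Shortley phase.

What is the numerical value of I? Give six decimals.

Checks pass: Σm=0; 12 even; l₃=2∈[0,10].
(2·5+1)(2·5+1)(2·2+1) = 605
Δ: 8! 2! 2! / 13! → 1/38610
sum: t=3:−1/2880 t=4:+1/576 t=5:−1/2880 = 1/960
3j²(5 5 2; 0 0 0) = Δ·Π!·Σ² = 10/429  (sign +1)
sum: t=0:+1/80640 t=1:−1/10080 = -1/11520
3j²(5 5 2; 3 -4 1) = Δ·Π!·Σ² = 49/1430  (sign +1)
combine: 4πI² = 605·10/429·49/1430 = 245/507
take √, sign +1: I = 0.19609844

0.196098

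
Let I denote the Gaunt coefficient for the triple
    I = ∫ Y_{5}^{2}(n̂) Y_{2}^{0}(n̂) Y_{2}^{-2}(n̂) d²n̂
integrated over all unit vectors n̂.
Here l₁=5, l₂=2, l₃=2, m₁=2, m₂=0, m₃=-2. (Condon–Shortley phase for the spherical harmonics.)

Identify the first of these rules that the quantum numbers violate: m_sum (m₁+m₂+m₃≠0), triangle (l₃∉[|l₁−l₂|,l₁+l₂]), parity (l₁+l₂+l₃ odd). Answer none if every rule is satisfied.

azimuthal sum: 2 + 0 − 2 = 0  ✓
3 ≤ 2 ≤ 7 (triangle on l)  ✗
L = 5 + 2 + 2 = 9 (odd)

triangle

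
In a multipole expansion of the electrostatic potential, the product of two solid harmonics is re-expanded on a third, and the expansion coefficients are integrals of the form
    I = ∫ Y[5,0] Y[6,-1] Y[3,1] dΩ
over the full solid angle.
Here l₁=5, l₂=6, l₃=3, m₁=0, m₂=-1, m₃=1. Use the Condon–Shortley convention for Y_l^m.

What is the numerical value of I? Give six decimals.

Rules hold: Σm=0, L=14 even, 1≤3≤11.
N = 11·13·7 = 1001
Δ = 8!·2!·4!/15! = 1/675675
Racah Σ t=3..5: t=3:−1/8640 t=4:+1/2304 t=5:−1/8640 = 7/34560
⇒ 3j(5 6 3; 0 0 0)² = 7/429, sgn -1
Racah Σ t=3..5: t=3:−1/5760 t=4:+1/3456 t=5:−1/34560 = 1/11520
⇒ 3j(5 6 3; 0 -1 1)² = 2/429, sgn +1
4πI² = N·(3j₀)²·(3jₘ)² = 98/1287
I = -1·√(0.0761461/4π) = -0.07784287

-0.077843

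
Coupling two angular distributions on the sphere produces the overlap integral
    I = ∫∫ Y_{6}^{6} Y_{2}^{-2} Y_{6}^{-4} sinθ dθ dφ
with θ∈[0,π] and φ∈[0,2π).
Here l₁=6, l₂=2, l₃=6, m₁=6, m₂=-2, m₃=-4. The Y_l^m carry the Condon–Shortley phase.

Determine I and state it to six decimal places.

Rules hold: Σm=0, L=14 even, 4≤6≤8.
N = 13·5·13 = 845
Δ = 2!·10!·2!/15! = 1/90090
Racah Σ t=0..2: t=0:+1/69120 t=1:−1/14400 t=2:+1/69120 = -7/172800
⇒ 3j(6 2 6; 0 0 0)² = 14/715, sgn -1
Racah Σ t=0..0: t=0:+1/14515200 = 1/14515200
⇒ 3j(6 2 6; 6 -2 -4)² = 2/455, sgn +1
4πI² = N·(3j₀)²·(3jₘ)² = 4/55
I = -1·√(0.0727273/4π) = -0.07607531

-0.076075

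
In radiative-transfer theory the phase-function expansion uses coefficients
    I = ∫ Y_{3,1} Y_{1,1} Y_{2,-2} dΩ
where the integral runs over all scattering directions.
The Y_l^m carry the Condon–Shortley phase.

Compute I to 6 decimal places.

-0.082589

m-sum 0 ✓  L=6 even ✓  2≤2≤4 ✓
Π(2lᵢ+1) = 7×3×5 = 105
triangle coeff Δ(3,1,2) = 1/105
Σ_t [1,1]: t=1:−1/4 = -1/4
(3j)²=3/35 [(3 1 2; 0 0 0)], sign=-1
Σ_t [2,2]: t=2:+1/48 = 1/48
(3j)²=1/105 [(3 1 2; 1 1 -2)], sign=+1
⇒ 4πI² = 3/35
I = (-1)√(3/35/(4π)) = -0.08258890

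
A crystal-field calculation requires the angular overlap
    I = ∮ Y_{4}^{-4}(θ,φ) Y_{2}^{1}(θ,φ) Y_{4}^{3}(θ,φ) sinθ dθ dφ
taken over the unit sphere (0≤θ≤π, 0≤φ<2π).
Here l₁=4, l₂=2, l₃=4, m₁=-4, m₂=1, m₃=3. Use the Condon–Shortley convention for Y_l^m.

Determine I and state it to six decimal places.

Rules hold: Σm=0, L=10 even, 2≤4≤6.
N = 9·5·9 = 405
Δ = 2!·6!·2!/11! = 1/13860
Racah Σ t=0..2: t=0:+1/192 t=1:−1/36 t=2:+1/192 = -5/288
⇒ 3j(4 2 4; 0 0 0)² = 20/693, sgn -1
Racah Σ t=2..2: t=2:+1/1440 = 1/1440
⇒ 3j(4 2 4; -4 1 3)² = 7/165, sgn -1
4πI² = N·(3j₀)²·(3jₘ)² = 60/121
I = +1·√(0.495868/4π) = 0.19864517

0.198645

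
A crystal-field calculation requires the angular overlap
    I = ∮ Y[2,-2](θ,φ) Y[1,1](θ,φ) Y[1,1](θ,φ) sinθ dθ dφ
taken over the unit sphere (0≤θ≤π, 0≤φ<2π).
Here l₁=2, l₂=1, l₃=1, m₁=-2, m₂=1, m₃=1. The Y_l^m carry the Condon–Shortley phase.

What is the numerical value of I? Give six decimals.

Checks pass: Σm=0; 4 even; l₃=1∈[1,3].
(2·2+1)(2·1+1)(2·1+1) = 45
Δ: 2! 2! 0! / 5! → 1/30
sum: t=1:−1/1 = -1/1
3j²(2 1 1; 0 0 0) = Δ·Π!·Σ² = 2/15  (sign +1)
sum: t=2:+1/4 = 1/4
3j²(2 1 1; -2 1 1) = Δ·Π!·Σ² = 1/5  (sign +1)
combine: 4πI² = 45·2/15·1/5 = 6/5
take √, sign +1: I = 0.30901936

0.309019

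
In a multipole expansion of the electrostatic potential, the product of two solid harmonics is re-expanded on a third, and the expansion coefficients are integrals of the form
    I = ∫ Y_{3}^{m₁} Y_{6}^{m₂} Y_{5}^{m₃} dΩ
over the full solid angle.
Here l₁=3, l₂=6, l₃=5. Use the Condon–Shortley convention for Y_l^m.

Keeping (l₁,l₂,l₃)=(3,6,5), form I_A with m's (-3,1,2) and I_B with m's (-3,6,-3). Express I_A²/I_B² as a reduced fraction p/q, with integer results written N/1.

Shared (l₁,l₂,l₃)=(3,6,5): N and (l;000)² cancel in I_A²/I_B².
A: Δ = 4!·2!·8!/15! = 1/675675; Racah Σ t=4..4: t=4:+1/34560 = 1/34560; ⇒ 3j(3 6 5; -3 1 2)² = 7/429, sgn -1
B: Δ = 4!·2!·8!/15! = 1/675675; Racah Σ t=4..4: t=4:+1/1935360 = 1/1935360; ⇒ 3j(3 6 5; -3 6 -3)² = 1/91, sgn +1
I_A²/I_B² = (7/429)/(1/91) = 49/33

49/33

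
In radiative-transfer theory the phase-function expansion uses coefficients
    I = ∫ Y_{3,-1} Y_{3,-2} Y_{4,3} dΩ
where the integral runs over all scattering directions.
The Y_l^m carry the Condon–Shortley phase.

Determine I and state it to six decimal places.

-0.095955

Checks pass: Σm=0; 10 even; l₃=4∈[0,6].
(2·3+1)(2·3+1)(2·4+1) = 441
Δ: 2! 4! 4! / 11! → 1/34650
sum: t=0:+1/72 t=1:−1/16 t=2:+1/72 = -5/144
3j²(3 3 4; 0 0 0) = Δ·Π!·Σ² = 2/77  (sign -1)
sum: t=0:+1/288 t=1:−1/144 = -1/288
3j²(3 3 4; -1 -2 3) = Δ·Π!·Σ² = 1/99  (sign +1)
combine: 4πI² = 441·2/77·1/99 = 14/121
take √, sign -1: I = -0.09595473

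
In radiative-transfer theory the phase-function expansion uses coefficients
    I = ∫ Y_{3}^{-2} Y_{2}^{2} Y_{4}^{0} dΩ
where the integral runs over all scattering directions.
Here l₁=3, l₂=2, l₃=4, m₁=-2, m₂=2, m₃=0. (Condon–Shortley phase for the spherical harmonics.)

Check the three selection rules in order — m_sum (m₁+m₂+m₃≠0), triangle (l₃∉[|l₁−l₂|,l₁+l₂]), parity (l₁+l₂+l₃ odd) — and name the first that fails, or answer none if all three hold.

m₁+m₂+m₃ = -2 + 2 + 0 = 0  ✓
triangle: |3−2|=1 ≤ l₃=4 ≤ 3+2=5  ✓
parity: l₁+l₂+l₃ = 9 is odd  ✗

parity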